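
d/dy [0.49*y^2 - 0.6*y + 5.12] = 0.98*y - 0.6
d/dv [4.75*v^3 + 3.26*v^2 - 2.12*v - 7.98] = 14.25*v^2 + 6.52*v - 2.12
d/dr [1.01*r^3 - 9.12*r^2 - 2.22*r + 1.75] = 3.03*r^2 - 18.24*r - 2.22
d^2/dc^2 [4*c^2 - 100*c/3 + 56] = 8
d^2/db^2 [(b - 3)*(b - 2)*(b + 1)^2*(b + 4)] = 20*b^3 + 12*b^2 - 90*b - 10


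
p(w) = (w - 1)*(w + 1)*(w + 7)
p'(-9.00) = 116.00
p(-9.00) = -160.00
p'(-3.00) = -16.00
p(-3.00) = 32.00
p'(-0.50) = -7.25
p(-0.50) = -4.88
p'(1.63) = 29.79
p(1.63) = 14.30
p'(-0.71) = -9.43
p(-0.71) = -3.12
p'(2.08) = 41.10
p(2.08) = 30.20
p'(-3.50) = -13.25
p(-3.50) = 39.38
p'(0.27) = 3.00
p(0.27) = -6.74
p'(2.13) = 42.43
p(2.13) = 32.29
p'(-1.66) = -15.97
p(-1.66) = 9.37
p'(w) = (w - 1)*(w + 1) + (w - 1)*(w + 7) + (w + 1)*(w + 7)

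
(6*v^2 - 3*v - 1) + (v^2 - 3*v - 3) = 7*v^2 - 6*v - 4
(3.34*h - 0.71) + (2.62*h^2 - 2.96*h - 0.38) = 2.62*h^2 + 0.38*h - 1.09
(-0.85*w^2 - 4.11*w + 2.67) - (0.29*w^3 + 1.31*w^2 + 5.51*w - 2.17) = -0.29*w^3 - 2.16*w^2 - 9.62*w + 4.84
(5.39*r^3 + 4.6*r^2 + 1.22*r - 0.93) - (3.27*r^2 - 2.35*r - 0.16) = 5.39*r^3 + 1.33*r^2 + 3.57*r - 0.77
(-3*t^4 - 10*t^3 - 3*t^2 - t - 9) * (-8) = 24*t^4 + 80*t^3 + 24*t^2 + 8*t + 72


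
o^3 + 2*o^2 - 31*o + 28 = (o - 4)*(o - 1)*(o + 7)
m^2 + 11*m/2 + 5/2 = (m + 1/2)*(m + 5)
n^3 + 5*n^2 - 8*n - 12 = (n - 2)*(n + 1)*(n + 6)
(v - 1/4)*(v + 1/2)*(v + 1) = v^3 + 5*v^2/4 + v/8 - 1/8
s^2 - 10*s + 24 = (s - 6)*(s - 4)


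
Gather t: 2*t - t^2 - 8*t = -t^2 - 6*t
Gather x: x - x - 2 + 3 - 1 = 0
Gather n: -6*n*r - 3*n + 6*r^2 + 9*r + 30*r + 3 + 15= n*(-6*r - 3) + 6*r^2 + 39*r + 18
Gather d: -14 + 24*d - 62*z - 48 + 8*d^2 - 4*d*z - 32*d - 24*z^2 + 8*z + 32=8*d^2 + d*(-4*z - 8) - 24*z^2 - 54*z - 30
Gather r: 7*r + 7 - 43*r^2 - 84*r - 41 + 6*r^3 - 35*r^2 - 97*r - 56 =6*r^3 - 78*r^2 - 174*r - 90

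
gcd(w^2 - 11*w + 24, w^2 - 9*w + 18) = w - 3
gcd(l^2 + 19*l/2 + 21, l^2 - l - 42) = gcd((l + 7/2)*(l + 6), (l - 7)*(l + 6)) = l + 6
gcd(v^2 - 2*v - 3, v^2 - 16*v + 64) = 1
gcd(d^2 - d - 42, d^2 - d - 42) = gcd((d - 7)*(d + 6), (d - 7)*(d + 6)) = d^2 - d - 42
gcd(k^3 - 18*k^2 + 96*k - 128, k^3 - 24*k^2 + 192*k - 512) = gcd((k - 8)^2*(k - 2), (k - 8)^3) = k^2 - 16*k + 64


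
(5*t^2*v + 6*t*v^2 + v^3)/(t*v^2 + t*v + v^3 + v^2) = (5*t + v)/(v + 1)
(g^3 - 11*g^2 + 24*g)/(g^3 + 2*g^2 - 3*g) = (g^2 - 11*g + 24)/(g^2 + 2*g - 3)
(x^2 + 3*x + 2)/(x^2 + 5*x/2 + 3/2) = 2*(x + 2)/(2*x + 3)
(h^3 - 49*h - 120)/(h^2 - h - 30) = (h^2 - 5*h - 24)/(h - 6)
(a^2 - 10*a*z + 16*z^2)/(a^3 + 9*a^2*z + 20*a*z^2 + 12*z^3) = (a^2 - 10*a*z + 16*z^2)/(a^3 + 9*a^2*z + 20*a*z^2 + 12*z^3)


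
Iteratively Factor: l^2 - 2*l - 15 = (l + 3)*(l - 5)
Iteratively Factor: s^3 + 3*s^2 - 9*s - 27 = (s + 3)*(s^2 - 9) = (s - 3)*(s + 3)*(s + 3)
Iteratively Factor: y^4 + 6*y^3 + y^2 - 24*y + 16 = (y - 1)*(y^3 + 7*y^2 + 8*y - 16) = (y - 1)*(y + 4)*(y^2 + 3*y - 4) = (y - 1)*(y + 4)^2*(y - 1)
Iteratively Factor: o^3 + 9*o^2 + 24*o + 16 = (o + 4)*(o^2 + 5*o + 4) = (o + 4)^2*(o + 1)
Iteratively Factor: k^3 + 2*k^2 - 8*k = (k - 2)*(k^2 + 4*k) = k*(k - 2)*(k + 4)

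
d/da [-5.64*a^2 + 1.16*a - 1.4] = 1.16 - 11.28*a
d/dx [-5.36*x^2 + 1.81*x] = 1.81 - 10.72*x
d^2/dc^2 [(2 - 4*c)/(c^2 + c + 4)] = 4*(-(2*c - 1)*(2*c + 1)^2 + (6*c + 1)*(c^2 + c + 4))/(c^2 + c + 4)^3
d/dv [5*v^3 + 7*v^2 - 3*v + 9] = 15*v^2 + 14*v - 3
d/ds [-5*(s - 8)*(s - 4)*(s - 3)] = -15*s^2 + 150*s - 340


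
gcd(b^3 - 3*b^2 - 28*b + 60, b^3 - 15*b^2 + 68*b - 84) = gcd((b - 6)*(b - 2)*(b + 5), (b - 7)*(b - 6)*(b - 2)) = b^2 - 8*b + 12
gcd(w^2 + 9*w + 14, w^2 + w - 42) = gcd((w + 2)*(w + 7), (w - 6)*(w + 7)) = w + 7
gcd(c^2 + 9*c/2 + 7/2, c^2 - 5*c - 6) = c + 1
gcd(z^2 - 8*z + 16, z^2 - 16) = z - 4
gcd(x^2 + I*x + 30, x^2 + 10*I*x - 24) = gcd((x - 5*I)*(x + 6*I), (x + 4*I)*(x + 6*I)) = x + 6*I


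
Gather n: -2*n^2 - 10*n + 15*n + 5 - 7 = -2*n^2 + 5*n - 2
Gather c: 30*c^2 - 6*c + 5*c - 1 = 30*c^2 - c - 1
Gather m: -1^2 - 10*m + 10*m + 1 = 0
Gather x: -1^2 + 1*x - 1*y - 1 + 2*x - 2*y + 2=3*x - 3*y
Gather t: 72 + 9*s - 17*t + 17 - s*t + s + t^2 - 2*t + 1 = 10*s + t^2 + t*(-s - 19) + 90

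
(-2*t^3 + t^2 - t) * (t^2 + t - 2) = -2*t^5 - t^4 + 4*t^3 - 3*t^2 + 2*t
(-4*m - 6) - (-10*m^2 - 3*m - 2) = 10*m^2 - m - 4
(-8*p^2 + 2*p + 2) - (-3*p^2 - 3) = -5*p^2 + 2*p + 5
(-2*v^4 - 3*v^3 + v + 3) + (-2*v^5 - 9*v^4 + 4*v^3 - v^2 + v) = -2*v^5 - 11*v^4 + v^3 - v^2 + 2*v + 3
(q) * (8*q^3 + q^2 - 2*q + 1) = 8*q^4 + q^3 - 2*q^2 + q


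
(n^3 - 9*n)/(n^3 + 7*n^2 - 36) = n*(n - 3)/(n^2 + 4*n - 12)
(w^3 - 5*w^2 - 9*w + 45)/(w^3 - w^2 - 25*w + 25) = (w^2 - 9)/(w^2 + 4*w - 5)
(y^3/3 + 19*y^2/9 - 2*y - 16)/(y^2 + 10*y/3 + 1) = (3*y^2 + 10*y - 48)/(3*(3*y + 1))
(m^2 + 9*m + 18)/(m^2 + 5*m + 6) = (m + 6)/(m + 2)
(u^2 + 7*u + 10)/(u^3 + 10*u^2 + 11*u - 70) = (u + 2)/(u^2 + 5*u - 14)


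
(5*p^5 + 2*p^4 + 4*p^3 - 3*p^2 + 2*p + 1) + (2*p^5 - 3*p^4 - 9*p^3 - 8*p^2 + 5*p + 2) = 7*p^5 - p^4 - 5*p^3 - 11*p^2 + 7*p + 3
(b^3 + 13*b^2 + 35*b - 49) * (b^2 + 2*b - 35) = b^5 + 15*b^4 + 26*b^3 - 434*b^2 - 1323*b + 1715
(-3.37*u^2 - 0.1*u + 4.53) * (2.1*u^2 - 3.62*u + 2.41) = -7.077*u^4 + 11.9894*u^3 + 1.7533*u^2 - 16.6396*u + 10.9173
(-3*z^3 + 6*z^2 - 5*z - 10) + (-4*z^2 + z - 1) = -3*z^3 + 2*z^2 - 4*z - 11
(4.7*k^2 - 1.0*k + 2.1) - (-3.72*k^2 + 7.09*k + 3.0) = 8.42*k^2 - 8.09*k - 0.9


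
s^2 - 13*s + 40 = (s - 8)*(s - 5)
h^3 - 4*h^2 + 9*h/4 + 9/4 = (h - 3)*(h - 3/2)*(h + 1/2)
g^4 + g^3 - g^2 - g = g*(g - 1)*(g + 1)^2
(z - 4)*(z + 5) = z^2 + z - 20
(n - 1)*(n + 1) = n^2 - 1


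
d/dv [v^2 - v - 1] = 2*v - 1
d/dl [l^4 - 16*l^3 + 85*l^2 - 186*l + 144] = 4*l^3 - 48*l^2 + 170*l - 186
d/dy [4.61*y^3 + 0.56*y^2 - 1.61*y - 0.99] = 13.83*y^2 + 1.12*y - 1.61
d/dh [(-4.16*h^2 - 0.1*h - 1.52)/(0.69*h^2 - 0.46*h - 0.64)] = (1.9826*h^2 + 7.4224*h - 0.6352)/(0.4761*h^4 - 0.6348*h^3 - 0.6716*h^2 + 0.5888*h + 0.4096)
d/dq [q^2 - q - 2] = 2*q - 1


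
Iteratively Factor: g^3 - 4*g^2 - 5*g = (g - 5)*(g^2 + g) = (g - 5)*(g + 1)*(g)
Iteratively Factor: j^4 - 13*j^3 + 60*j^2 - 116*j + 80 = (j - 2)*(j^3 - 11*j^2 + 38*j - 40) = (j - 5)*(j - 2)*(j^2 - 6*j + 8) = (j - 5)*(j - 4)*(j - 2)*(j - 2)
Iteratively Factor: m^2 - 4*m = (m)*(m - 4)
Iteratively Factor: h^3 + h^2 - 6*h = (h - 2)*(h^2 + 3*h) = h*(h - 2)*(h + 3)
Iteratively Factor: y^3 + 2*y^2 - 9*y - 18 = (y + 2)*(y^2 - 9) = (y - 3)*(y + 2)*(y + 3)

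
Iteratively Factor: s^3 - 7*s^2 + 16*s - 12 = (s - 3)*(s^2 - 4*s + 4) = (s - 3)*(s - 2)*(s - 2)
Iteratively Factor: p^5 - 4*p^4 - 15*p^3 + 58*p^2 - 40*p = (p - 5)*(p^4 + p^3 - 10*p^2 + 8*p) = (p - 5)*(p - 2)*(p^3 + 3*p^2 - 4*p) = p*(p - 5)*(p - 2)*(p^2 + 3*p - 4) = p*(p - 5)*(p - 2)*(p - 1)*(p + 4)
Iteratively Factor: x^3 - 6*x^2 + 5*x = (x - 5)*(x^2 - x) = x*(x - 5)*(x - 1)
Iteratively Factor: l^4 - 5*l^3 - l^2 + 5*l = (l)*(l^3 - 5*l^2 - l + 5) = l*(l - 5)*(l^2 - 1) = l*(l - 5)*(l + 1)*(l - 1)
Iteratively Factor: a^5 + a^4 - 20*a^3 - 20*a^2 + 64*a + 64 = (a + 2)*(a^4 - a^3 - 18*a^2 + 16*a + 32) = (a + 2)*(a + 4)*(a^3 - 5*a^2 + 2*a + 8) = (a + 1)*(a + 2)*(a + 4)*(a^2 - 6*a + 8) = (a - 4)*(a + 1)*(a + 2)*(a + 4)*(a - 2)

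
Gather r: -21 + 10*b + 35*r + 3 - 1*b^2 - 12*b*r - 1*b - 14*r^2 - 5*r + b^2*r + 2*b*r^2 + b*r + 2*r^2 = -b^2 + 9*b + r^2*(2*b - 12) + r*(b^2 - 11*b + 30) - 18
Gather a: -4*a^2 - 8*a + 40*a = -4*a^2 + 32*a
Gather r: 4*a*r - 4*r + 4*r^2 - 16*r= 4*r^2 + r*(4*a - 20)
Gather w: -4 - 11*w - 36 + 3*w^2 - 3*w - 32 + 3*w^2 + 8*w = 6*w^2 - 6*w - 72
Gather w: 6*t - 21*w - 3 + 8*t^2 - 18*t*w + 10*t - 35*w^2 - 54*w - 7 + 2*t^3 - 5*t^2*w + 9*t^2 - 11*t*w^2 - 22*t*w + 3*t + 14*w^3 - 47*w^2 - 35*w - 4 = 2*t^3 + 17*t^2 + 19*t + 14*w^3 + w^2*(-11*t - 82) + w*(-5*t^2 - 40*t - 110) - 14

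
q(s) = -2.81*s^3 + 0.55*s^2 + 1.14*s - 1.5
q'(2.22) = -37.96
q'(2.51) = -49.21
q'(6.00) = -295.74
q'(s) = -8.43*s^2 + 1.1*s + 1.14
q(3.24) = -87.61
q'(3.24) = -83.79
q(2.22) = -27.00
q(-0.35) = -1.71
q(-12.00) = 4919.70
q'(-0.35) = -0.28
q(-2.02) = 21.60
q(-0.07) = -1.58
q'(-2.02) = -35.48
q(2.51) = -39.61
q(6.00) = -581.82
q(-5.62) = 508.25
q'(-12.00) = -1225.98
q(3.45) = -106.41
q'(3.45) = -95.40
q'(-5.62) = -271.30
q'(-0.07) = 1.02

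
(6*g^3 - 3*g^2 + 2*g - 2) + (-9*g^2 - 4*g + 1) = 6*g^3 - 12*g^2 - 2*g - 1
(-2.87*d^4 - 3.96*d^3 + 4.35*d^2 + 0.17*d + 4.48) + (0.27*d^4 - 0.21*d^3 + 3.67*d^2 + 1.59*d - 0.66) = -2.6*d^4 - 4.17*d^3 + 8.02*d^2 + 1.76*d + 3.82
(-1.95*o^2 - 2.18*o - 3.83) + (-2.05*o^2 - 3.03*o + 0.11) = -4.0*o^2 - 5.21*o - 3.72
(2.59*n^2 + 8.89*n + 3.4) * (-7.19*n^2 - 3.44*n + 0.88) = -18.6221*n^4 - 72.8287*n^3 - 52.7484*n^2 - 3.8728*n + 2.992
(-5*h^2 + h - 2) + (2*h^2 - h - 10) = -3*h^2 - 12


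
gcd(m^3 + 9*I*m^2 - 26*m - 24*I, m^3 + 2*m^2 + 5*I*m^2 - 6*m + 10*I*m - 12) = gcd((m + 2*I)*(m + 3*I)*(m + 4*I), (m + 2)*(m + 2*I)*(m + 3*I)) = m^2 + 5*I*m - 6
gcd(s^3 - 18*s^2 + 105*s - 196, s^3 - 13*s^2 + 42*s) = s - 7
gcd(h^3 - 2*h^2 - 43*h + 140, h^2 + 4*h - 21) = h + 7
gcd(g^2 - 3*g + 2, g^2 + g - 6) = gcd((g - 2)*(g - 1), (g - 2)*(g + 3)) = g - 2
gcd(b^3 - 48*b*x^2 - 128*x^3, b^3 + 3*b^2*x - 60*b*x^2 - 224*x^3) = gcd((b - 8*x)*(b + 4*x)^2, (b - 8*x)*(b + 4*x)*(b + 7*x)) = -b^2 + 4*b*x + 32*x^2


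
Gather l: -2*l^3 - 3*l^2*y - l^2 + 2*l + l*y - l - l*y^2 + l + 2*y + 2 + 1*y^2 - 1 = -2*l^3 + l^2*(-3*y - 1) + l*(-y^2 + y + 2) + y^2 + 2*y + 1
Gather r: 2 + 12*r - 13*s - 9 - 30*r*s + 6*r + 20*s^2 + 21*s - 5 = r*(18 - 30*s) + 20*s^2 + 8*s - 12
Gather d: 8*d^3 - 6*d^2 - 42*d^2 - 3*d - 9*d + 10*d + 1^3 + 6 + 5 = 8*d^3 - 48*d^2 - 2*d + 12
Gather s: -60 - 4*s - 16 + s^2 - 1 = s^2 - 4*s - 77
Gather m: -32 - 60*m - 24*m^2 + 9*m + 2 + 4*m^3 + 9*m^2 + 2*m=4*m^3 - 15*m^2 - 49*m - 30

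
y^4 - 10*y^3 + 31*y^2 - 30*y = y*(y - 5)*(y - 3)*(y - 2)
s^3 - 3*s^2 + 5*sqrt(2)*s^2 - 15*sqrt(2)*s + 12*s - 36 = (s - 3)*(s + 2*sqrt(2))*(s + 3*sqrt(2))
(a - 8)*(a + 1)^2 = a^3 - 6*a^2 - 15*a - 8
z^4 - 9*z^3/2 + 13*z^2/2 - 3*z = z*(z - 2)*(z - 3/2)*(z - 1)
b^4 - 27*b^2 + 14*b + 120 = (b - 4)*(b - 3)*(b + 2)*(b + 5)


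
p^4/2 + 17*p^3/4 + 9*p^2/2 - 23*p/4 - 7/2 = (p/2 + 1)*(p - 1)*(p + 1/2)*(p + 7)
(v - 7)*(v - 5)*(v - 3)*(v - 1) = v^4 - 16*v^3 + 86*v^2 - 176*v + 105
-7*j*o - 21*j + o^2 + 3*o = (-7*j + o)*(o + 3)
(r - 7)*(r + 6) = r^2 - r - 42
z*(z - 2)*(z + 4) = z^3 + 2*z^2 - 8*z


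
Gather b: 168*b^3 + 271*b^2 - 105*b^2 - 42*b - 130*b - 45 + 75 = 168*b^3 + 166*b^2 - 172*b + 30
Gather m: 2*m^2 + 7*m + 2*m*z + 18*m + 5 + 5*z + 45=2*m^2 + m*(2*z + 25) + 5*z + 50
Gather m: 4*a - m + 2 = 4*a - m + 2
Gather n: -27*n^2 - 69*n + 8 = -27*n^2 - 69*n + 8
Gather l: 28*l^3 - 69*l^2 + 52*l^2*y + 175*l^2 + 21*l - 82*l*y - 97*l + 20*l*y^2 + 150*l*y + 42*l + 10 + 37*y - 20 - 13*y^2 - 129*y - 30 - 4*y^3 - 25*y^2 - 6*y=28*l^3 + l^2*(52*y + 106) + l*(20*y^2 + 68*y - 34) - 4*y^3 - 38*y^2 - 98*y - 40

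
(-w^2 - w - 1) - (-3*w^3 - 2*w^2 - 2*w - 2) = 3*w^3 + w^2 + w + 1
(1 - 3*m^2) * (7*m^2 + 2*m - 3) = -21*m^4 - 6*m^3 + 16*m^2 + 2*m - 3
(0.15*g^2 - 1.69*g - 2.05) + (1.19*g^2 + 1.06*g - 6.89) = 1.34*g^2 - 0.63*g - 8.94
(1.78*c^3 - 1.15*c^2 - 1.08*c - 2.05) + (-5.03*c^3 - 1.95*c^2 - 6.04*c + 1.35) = -3.25*c^3 - 3.1*c^2 - 7.12*c - 0.7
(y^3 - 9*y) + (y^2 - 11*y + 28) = y^3 + y^2 - 20*y + 28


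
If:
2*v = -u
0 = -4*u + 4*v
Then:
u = 0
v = 0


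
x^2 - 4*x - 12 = (x - 6)*(x + 2)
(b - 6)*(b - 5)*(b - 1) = b^3 - 12*b^2 + 41*b - 30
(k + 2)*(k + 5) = k^2 + 7*k + 10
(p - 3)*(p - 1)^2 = p^3 - 5*p^2 + 7*p - 3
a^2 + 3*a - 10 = (a - 2)*(a + 5)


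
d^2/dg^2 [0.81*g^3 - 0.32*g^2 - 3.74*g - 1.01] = 4.86*g - 0.64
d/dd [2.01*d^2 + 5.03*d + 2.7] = 4.02*d + 5.03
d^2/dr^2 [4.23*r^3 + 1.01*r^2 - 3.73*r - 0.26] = 25.38*r + 2.02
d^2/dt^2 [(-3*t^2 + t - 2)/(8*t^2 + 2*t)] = 2*(14*t^3 - 48*t^2 - 12*t - 1)/(t^3*(64*t^3 + 48*t^2 + 12*t + 1))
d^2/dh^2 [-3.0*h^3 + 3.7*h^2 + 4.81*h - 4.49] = 7.4 - 18.0*h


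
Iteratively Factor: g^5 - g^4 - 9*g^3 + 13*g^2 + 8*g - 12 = (g + 3)*(g^4 - 4*g^3 + 3*g^2 + 4*g - 4) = (g + 1)*(g + 3)*(g^3 - 5*g^2 + 8*g - 4) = (g - 2)*(g + 1)*(g + 3)*(g^2 - 3*g + 2) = (g - 2)*(g - 1)*(g + 1)*(g + 3)*(g - 2)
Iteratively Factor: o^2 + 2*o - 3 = (o - 1)*(o + 3)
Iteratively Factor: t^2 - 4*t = (t - 4)*(t)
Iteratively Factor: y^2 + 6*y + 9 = (y + 3)*(y + 3)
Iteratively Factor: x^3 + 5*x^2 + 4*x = (x + 4)*(x^2 + x) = x*(x + 4)*(x + 1)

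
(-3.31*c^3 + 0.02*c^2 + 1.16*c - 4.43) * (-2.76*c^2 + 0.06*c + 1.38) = 9.1356*c^5 - 0.2538*c^4 - 7.7682*c^3 + 12.324*c^2 + 1.335*c - 6.1134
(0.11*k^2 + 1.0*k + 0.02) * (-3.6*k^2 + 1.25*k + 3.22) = -0.396*k^4 - 3.4625*k^3 + 1.5322*k^2 + 3.245*k + 0.0644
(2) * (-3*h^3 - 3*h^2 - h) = -6*h^3 - 6*h^2 - 2*h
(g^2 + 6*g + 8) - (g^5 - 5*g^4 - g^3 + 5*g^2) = -g^5 + 5*g^4 + g^3 - 4*g^2 + 6*g + 8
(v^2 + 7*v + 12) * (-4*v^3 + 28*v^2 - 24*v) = -4*v^5 + 124*v^3 + 168*v^2 - 288*v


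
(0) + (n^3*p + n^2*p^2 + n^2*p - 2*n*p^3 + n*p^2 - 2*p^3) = n^3*p + n^2*p^2 + n^2*p - 2*n*p^3 + n*p^2 - 2*p^3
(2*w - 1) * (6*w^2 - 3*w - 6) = 12*w^3 - 12*w^2 - 9*w + 6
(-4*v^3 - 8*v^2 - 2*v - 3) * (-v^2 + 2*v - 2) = 4*v^5 - 6*v^3 + 15*v^2 - 2*v + 6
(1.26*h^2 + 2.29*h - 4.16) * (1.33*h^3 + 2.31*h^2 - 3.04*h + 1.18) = 1.6758*h^5 + 5.9563*h^4 - 4.0733*h^3 - 15.0844*h^2 + 15.3486*h - 4.9088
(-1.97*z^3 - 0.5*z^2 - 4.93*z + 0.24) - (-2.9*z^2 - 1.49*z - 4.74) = -1.97*z^3 + 2.4*z^2 - 3.44*z + 4.98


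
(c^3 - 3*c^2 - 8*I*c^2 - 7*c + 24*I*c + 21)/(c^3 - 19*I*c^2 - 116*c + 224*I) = (c^2 - c*(3 + I) + 3*I)/(c^2 - 12*I*c - 32)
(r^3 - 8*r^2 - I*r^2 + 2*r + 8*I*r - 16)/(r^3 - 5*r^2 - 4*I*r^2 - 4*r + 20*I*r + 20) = (r^2 + r*(-8 + I) - 8*I)/(r^2 - r*(5 + 2*I) + 10*I)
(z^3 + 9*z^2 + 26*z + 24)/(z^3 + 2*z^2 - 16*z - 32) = (z + 3)/(z - 4)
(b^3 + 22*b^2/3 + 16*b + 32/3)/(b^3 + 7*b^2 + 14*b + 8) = (b + 4/3)/(b + 1)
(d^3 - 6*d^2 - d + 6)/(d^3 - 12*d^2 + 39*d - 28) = (d^2 - 5*d - 6)/(d^2 - 11*d + 28)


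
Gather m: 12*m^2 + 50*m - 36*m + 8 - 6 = 12*m^2 + 14*m + 2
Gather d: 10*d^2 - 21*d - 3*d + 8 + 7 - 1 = 10*d^2 - 24*d + 14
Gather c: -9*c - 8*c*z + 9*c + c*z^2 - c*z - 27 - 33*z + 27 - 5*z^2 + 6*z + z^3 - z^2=c*(z^2 - 9*z) + z^3 - 6*z^2 - 27*z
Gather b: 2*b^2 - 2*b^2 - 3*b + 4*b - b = 0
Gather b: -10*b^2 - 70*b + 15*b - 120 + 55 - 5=-10*b^2 - 55*b - 70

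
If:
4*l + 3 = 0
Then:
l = -3/4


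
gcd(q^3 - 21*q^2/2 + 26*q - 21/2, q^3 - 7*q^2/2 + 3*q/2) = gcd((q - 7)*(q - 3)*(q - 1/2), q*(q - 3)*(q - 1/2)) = q^2 - 7*q/2 + 3/2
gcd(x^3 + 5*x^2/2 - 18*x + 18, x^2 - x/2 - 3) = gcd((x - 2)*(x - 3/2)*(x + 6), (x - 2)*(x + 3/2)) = x - 2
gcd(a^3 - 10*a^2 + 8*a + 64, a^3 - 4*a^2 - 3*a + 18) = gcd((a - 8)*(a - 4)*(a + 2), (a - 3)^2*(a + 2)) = a + 2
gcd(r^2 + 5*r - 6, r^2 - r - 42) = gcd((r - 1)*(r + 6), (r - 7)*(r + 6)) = r + 6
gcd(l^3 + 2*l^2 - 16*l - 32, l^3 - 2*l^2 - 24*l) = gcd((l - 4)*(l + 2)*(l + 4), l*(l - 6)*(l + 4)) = l + 4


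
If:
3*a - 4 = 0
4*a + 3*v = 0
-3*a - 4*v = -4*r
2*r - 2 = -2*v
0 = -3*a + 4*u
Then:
No Solution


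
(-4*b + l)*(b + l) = -4*b^2 - 3*b*l + l^2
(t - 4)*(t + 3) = t^2 - t - 12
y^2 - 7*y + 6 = (y - 6)*(y - 1)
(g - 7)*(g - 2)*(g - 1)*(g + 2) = g^4 - 8*g^3 + 3*g^2 + 32*g - 28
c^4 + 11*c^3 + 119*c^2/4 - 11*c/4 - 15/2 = (c - 1/2)*(c + 1/2)*(c + 5)*(c + 6)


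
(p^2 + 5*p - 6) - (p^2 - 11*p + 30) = 16*p - 36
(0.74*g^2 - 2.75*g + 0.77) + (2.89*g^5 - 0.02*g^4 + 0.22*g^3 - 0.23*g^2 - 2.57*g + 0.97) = 2.89*g^5 - 0.02*g^4 + 0.22*g^3 + 0.51*g^2 - 5.32*g + 1.74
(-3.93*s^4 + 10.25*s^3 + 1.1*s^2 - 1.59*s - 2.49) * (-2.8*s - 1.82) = 11.004*s^5 - 21.5474*s^4 - 21.735*s^3 + 2.45*s^2 + 9.8658*s + 4.5318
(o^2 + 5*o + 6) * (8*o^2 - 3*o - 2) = 8*o^4 + 37*o^3 + 31*o^2 - 28*o - 12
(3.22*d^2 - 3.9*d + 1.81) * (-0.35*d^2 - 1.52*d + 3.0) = -1.127*d^4 - 3.5294*d^3 + 14.9545*d^2 - 14.4512*d + 5.43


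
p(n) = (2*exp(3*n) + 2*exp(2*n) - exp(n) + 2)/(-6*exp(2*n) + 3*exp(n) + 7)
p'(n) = (12*exp(2*n) - 3*exp(n))*(2*exp(3*n) + 2*exp(2*n) - exp(n) + 2)/(-6*exp(2*n) + 3*exp(n) + 7)^2 + (6*exp(3*n) + 4*exp(2*n) - exp(n))/(-6*exp(2*n) + 3*exp(n) + 7) = (-12*exp(4*n) + 12*exp(3*n) + 42*exp(2*n) + 52*exp(n) - 13)*exp(n)/(36*exp(4*n) - 36*exp(3*n) - 75*exp(2*n) + 42*exp(n) + 49)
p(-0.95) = 0.28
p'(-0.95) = 0.10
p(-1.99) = 0.26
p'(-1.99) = -0.01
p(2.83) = -6.18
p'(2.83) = -5.61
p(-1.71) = 0.26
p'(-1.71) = -0.01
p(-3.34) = 0.28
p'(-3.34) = -0.01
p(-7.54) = 0.29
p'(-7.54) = -0.00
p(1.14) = -1.88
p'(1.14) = -0.38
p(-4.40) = 0.28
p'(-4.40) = -0.00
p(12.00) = -54252.10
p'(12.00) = -54251.60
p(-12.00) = 0.29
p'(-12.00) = 0.00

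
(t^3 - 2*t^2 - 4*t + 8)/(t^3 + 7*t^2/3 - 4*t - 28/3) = 3*(t - 2)/(3*t + 7)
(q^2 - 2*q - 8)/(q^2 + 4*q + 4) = (q - 4)/(q + 2)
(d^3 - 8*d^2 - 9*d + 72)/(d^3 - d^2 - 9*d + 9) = (d - 8)/(d - 1)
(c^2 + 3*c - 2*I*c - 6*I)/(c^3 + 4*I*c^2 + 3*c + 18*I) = (c + 3)/(c^2 + 6*I*c - 9)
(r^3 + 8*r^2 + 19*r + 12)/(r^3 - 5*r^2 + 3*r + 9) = (r^2 + 7*r + 12)/(r^2 - 6*r + 9)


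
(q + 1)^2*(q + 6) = q^3 + 8*q^2 + 13*q + 6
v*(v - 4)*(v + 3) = v^3 - v^2 - 12*v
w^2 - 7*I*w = w*(w - 7*I)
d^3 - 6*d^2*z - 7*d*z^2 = d*(d - 7*z)*(d + z)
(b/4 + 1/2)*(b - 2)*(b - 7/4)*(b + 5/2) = b^4/4 + 3*b^3/16 - 67*b^2/32 - 3*b/4 + 35/8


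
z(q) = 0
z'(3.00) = 0.00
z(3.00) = 0.00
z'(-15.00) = 0.00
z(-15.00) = 0.00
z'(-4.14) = 0.00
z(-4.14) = 0.00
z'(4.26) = 0.00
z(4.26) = 0.00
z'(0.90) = 0.00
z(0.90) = 0.00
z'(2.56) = 0.00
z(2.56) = 0.00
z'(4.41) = 0.00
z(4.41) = 0.00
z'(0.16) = 0.00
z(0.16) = 0.00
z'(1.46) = 0.00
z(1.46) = 0.00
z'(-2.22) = 0.00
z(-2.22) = 0.00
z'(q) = 0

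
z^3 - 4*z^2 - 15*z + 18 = (z - 6)*(z - 1)*(z + 3)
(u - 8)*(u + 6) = u^2 - 2*u - 48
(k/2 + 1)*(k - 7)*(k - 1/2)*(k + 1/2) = k^4/2 - 5*k^3/2 - 57*k^2/8 + 5*k/8 + 7/4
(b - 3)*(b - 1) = b^2 - 4*b + 3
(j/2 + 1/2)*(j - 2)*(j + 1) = j^3/2 - 3*j/2 - 1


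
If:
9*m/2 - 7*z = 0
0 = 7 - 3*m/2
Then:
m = 14/3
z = 3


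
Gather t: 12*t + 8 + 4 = 12*t + 12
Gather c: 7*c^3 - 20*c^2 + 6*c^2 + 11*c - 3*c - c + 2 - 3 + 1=7*c^3 - 14*c^2 + 7*c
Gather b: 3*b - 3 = 3*b - 3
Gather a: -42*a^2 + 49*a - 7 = -42*a^2 + 49*a - 7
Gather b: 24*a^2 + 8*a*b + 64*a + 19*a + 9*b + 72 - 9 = 24*a^2 + 83*a + b*(8*a + 9) + 63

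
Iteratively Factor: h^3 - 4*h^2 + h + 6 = (h + 1)*(h^2 - 5*h + 6) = (h - 2)*(h + 1)*(h - 3)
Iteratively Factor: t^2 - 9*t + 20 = (t - 4)*(t - 5)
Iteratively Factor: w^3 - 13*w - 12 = (w - 4)*(w^2 + 4*w + 3) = (w - 4)*(w + 1)*(w + 3)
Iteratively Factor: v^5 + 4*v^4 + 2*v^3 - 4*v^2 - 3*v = (v)*(v^4 + 4*v^3 + 2*v^2 - 4*v - 3) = v*(v + 1)*(v^3 + 3*v^2 - v - 3) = v*(v - 1)*(v + 1)*(v^2 + 4*v + 3) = v*(v - 1)*(v + 1)^2*(v + 3)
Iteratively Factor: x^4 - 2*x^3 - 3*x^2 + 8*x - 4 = (x - 2)*(x^3 - 3*x + 2) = (x - 2)*(x - 1)*(x^2 + x - 2) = (x - 2)*(x - 1)*(x + 2)*(x - 1)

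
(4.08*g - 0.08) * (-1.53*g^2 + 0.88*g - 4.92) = -6.2424*g^3 + 3.7128*g^2 - 20.144*g + 0.3936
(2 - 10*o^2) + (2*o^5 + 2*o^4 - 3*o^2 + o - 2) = 2*o^5 + 2*o^4 - 13*o^2 + o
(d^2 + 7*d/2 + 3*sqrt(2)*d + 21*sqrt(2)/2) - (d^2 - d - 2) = 3*sqrt(2)*d + 9*d/2 + 2 + 21*sqrt(2)/2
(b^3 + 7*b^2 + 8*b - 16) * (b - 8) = b^4 - b^3 - 48*b^2 - 80*b + 128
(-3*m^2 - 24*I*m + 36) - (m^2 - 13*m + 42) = -4*m^2 + 13*m - 24*I*m - 6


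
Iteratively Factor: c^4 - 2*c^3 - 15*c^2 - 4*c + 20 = (c + 2)*(c^3 - 4*c^2 - 7*c + 10) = (c - 1)*(c + 2)*(c^2 - 3*c - 10) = (c - 5)*(c - 1)*(c + 2)*(c + 2)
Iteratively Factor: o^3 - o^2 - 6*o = (o)*(o^2 - o - 6) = o*(o - 3)*(o + 2)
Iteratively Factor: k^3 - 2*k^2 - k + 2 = (k - 2)*(k^2 - 1) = (k - 2)*(k + 1)*(k - 1)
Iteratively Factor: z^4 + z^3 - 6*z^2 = (z)*(z^3 + z^2 - 6*z) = z*(z + 3)*(z^2 - 2*z) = z^2*(z + 3)*(z - 2)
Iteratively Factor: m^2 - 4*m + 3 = (m - 1)*(m - 3)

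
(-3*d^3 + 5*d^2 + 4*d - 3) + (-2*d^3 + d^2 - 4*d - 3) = -5*d^3 + 6*d^2 - 6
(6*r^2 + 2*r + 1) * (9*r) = 54*r^3 + 18*r^2 + 9*r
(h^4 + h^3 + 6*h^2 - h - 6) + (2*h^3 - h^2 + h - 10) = h^4 + 3*h^3 + 5*h^2 - 16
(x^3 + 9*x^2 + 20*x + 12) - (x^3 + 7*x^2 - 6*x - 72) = 2*x^2 + 26*x + 84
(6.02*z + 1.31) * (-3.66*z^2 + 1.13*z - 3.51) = -22.0332*z^3 + 2.008*z^2 - 19.6499*z - 4.5981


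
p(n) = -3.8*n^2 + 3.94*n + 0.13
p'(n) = 3.94 - 7.6*n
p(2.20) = -9.59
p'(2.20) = -12.78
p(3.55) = -33.77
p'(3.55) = -23.04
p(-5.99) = -159.81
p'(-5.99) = 49.46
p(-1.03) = -7.96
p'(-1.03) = 11.77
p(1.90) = -6.10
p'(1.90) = -10.50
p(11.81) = -483.35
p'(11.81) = -85.82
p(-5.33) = -128.82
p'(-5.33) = 44.45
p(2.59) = -15.16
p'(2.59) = -15.74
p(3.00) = -22.25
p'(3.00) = -18.86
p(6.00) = -113.03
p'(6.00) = -41.66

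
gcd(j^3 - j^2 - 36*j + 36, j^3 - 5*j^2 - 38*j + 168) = j + 6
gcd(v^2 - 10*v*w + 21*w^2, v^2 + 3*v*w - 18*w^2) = v - 3*w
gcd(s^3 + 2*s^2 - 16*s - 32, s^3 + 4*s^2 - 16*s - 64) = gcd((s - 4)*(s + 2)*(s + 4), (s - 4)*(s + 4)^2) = s^2 - 16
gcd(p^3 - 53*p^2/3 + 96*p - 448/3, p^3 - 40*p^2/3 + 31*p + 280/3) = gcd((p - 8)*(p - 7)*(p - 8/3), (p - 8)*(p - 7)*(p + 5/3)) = p^2 - 15*p + 56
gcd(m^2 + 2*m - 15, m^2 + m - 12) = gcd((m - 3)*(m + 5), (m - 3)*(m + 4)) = m - 3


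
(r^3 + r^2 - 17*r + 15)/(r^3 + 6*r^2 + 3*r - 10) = (r - 3)/(r + 2)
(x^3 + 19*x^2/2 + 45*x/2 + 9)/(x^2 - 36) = (2*x^2 + 7*x + 3)/(2*(x - 6))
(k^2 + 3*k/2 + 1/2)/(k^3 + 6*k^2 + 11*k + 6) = (k + 1/2)/(k^2 + 5*k + 6)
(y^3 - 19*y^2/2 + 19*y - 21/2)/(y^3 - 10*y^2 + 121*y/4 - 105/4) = 2*(y^2 - 8*y + 7)/(2*y^2 - 17*y + 35)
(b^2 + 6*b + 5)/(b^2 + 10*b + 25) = (b + 1)/(b + 5)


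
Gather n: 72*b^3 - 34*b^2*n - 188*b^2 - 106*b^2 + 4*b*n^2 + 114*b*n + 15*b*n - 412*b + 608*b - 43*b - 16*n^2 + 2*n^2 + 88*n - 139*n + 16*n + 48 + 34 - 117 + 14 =72*b^3 - 294*b^2 + 153*b + n^2*(4*b - 14) + n*(-34*b^2 + 129*b - 35) - 21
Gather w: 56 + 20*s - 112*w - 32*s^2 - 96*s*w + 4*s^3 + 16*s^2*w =4*s^3 - 32*s^2 + 20*s + w*(16*s^2 - 96*s - 112) + 56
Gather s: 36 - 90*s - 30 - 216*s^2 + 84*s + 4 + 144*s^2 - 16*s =-72*s^2 - 22*s + 10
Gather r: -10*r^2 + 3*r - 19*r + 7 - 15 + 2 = -10*r^2 - 16*r - 6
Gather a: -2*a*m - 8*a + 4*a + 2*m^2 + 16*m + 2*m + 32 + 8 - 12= a*(-2*m - 4) + 2*m^2 + 18*m + 28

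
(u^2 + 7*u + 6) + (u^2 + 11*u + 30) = 2*u^2 + 18*u + 36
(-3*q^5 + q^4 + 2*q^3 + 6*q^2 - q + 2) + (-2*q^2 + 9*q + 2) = -3*q^5 + q^4 + 2*q^3 + 4*q^2 + 8*q + 4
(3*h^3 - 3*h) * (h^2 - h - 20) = 3*h^5 - 3*h^4 - 63*h^3 + 3*h^2 + 60*h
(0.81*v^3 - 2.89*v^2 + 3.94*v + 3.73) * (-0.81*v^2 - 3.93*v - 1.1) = -0.6561*v^5 - 0.8424*v^4 + 7.2753*v^3 - 15.3265*v^2 - 18.9929*v - 4.103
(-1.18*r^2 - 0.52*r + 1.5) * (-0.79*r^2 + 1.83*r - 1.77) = 0.9322*r^4 - 1.7486*r^3 - 0.048*r^2 + 3.6654*r - 2.655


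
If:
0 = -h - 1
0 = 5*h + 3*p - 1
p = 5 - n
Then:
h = -1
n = 3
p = 2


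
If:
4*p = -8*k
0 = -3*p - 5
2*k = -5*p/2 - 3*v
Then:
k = 5/6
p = -5/3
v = 5/6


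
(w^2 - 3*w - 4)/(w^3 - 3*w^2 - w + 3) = (w - 4)/(w^2 - 4*w + 3)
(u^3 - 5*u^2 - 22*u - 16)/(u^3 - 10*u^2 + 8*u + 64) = (u + 1)/(u - 4)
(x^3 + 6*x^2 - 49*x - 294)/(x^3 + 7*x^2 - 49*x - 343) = (x + 6)/(x + 7)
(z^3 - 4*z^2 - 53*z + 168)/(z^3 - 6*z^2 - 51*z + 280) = (z - 3)/(z - 5)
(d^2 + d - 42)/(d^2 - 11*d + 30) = (d + 7)/(d - 5)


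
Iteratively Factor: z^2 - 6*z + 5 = (z - 5)*(z - 1)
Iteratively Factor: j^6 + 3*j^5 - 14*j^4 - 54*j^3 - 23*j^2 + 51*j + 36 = (j - 1)*(j^5 + 4*j^4 - 10*j^3 - 64*j^2 - 87*j - 36) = (j - 1)*(j + 3)*(j^4 + j^3 - 13*j^2 - 25*j - 12) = (j - 1)*(j + 3)^2*(j^3 - 2*j^2 - 7*j - 4) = (j - 4)*(j - 1)*(j + 3)^2*(j^2 + 2*j + 1) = (j - 4)*(j - 1)*(j + 1)*(j + 3)^2*(j + 1)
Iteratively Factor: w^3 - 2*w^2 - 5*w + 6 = (w - 3)*(w^2 + w - 2) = (w - 3)*(w + 2)*(w - 1)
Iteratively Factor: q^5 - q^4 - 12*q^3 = (q - 4)*(q^4 + 3*q^3) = q*(q - 4)*(q^3 + 3*q^2) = q^2*(q - 4)*(q^2 + 3*q) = q^2*(q - 4)*(q + 3)*(q)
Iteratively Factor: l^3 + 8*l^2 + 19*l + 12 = (l + 1)*(l^2 + 7*l + 12) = (l + 1)*(l + 3)*(l + 4)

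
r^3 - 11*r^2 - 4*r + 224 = (r - 8)*(r - 7)*(r + 4)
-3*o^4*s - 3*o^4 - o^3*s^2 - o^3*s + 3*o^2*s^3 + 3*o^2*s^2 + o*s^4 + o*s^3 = (-o + s)*(o + s)*(3*o + s)*(o*s + o)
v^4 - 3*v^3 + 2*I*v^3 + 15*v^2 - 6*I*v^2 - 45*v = v*(v - 3)*(v - 3*I)*(v + 5*I)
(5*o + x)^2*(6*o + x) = 150*o^3 + 85*o^2*x + 16*o*x^2 + x^3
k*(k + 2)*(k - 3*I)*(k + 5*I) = k^4 + 2*k^3 + 2*I*k^3 + 15*k^2 + 4*I*k^2 + 30*k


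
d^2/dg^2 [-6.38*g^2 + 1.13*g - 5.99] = -12.7600000000000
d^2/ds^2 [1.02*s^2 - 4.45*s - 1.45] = 2.04000000000000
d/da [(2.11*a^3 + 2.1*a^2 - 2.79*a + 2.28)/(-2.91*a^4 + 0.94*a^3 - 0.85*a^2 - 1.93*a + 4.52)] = (6.1401*a^6 + 12.222*a^5 - 28.1242*a^4 + 23.6398*a^3 + 15.7575*a^2 + 22.86*a - 8.2104)/(8.4681*a^8 - 5.4708*a^7 + 5.8306*a^6 + 9.6346*a^5 - 29.2123*a^4 + 11.7786*a^3 - 3.9591*a^2 - 17.4472*a + 20.4304)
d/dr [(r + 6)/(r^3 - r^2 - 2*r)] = (-r*(-r^2 + r + 2) + (r + 6)*(-3*r^2 + 2*r + 2))/(r^2*(-r^2 + r + 2)^2)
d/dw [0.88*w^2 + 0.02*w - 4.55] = 1.76*w + 0.02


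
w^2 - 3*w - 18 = (w - 6)*(w + 3)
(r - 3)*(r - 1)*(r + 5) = r^3 + r^2 - 17*r + 15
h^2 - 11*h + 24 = (h - 8)*(h - 3)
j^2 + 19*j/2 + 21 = (j + 7/2)*(j + 6)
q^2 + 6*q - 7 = (q - 1)*(q + 7)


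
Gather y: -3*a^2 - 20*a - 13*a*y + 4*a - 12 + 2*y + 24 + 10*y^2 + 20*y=-3*a^2 - 16*a + 10*y^2 + y*(22 - 13*a) + 12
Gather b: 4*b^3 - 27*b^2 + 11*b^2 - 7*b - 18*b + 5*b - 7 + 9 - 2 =4*b^3 - 16*b^2 - 20*b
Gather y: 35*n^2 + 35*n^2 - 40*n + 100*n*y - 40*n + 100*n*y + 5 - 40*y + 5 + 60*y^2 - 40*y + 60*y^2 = 70*n^2 - 80*n + 120*y^2 + y*(200*n - 80) + 10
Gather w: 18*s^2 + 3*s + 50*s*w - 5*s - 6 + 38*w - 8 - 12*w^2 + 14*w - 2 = 18*s^2 - 2*s - 12*w^2 + w*(50*s + 52) - 16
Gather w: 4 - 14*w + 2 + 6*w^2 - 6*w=6*w^2 - 20*w + 6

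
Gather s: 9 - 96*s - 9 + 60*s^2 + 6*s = 60*s^2 - 90*s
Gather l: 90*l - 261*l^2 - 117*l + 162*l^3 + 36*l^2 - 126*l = 162*l^3 - 225*l^2 - 153*l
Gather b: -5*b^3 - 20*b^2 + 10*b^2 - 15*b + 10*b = -5*b^3 - 10*b^2 - 5*b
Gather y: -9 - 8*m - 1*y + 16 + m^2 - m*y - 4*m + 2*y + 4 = m^2 - 12*m + y*(1 - m) + 11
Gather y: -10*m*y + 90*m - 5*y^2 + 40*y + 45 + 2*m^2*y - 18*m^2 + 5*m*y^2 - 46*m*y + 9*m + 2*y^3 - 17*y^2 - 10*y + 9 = -18*m^2 + 99*m + 2*y^3 + y^2*(5*m - 22) + y*(2*m^2 - 56*m + 30) + 54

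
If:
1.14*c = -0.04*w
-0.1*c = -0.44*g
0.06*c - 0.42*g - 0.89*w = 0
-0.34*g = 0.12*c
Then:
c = 0.00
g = 0.00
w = 0.00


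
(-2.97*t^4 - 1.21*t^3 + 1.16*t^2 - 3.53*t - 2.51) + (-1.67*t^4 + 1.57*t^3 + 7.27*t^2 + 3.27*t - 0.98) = -4.64*t^4 + 0.36*t^3 + 8.43*t^2 - 0.26*t - 3.49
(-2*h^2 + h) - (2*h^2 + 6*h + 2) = -4*h^2 - 5*h - 2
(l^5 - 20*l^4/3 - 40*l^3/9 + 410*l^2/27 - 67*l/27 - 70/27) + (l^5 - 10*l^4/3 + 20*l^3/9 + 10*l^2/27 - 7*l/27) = 2*l^5 - 10*l^4 - 20*l^3/9 + 140*l^2/9 - 74*l/27 - 70/27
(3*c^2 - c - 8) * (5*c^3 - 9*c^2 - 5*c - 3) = 15*c^5 - 32*c^4 - 46*c^3 + 68*c^2 + 43*c + 24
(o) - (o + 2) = -2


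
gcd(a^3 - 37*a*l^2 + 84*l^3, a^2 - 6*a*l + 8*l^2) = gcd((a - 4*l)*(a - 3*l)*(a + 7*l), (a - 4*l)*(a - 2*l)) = a - 4*l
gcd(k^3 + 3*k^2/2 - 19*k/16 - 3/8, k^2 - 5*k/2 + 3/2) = 1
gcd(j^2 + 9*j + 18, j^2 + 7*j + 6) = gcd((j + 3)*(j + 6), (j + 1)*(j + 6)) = j + 6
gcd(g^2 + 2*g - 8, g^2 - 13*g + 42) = 1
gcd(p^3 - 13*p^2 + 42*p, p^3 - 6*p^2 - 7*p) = p^2 - 7*p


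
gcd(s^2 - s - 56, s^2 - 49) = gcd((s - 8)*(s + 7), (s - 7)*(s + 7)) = s + 7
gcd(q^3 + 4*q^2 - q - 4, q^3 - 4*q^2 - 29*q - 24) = q + 1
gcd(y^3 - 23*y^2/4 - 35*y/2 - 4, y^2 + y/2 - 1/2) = 1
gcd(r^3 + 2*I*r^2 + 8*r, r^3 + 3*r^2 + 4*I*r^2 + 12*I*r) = r^2 + 4*I*r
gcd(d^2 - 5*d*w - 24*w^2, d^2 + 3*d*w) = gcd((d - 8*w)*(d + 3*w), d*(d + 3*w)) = d + 3*w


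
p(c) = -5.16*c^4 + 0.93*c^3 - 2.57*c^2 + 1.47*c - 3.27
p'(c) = -20.64*c^3 + 2.79*c^2 - 5.14*c + 1.47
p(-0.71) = -7.25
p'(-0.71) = 13.91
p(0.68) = -4.27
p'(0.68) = -7.22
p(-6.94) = -12417.93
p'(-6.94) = 7070.55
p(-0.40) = -4.46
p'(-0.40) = 5.29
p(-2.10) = -126.66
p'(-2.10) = 215.71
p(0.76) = -4.95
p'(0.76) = -9.89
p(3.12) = -484.41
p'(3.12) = -614.27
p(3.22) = -548.85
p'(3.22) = -675.25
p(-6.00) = -6992.85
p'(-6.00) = 4590.99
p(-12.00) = -108995.79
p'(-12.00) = 36130.83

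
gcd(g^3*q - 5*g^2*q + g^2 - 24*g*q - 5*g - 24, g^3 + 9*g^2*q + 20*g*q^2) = 1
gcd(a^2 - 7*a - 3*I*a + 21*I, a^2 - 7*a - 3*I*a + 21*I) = a^2 + a*(-7 - 3*I) + 21*I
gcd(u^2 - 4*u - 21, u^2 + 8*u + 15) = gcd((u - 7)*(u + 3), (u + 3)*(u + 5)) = u + 3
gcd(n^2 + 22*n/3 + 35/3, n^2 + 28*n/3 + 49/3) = n + 7/3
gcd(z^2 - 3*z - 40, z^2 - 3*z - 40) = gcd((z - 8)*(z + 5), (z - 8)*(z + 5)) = z^2 - 3*z - 40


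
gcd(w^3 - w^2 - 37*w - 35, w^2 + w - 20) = w + 5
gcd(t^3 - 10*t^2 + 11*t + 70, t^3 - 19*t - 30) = t^2 - 3*t - 10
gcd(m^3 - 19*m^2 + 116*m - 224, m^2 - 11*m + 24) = m - 8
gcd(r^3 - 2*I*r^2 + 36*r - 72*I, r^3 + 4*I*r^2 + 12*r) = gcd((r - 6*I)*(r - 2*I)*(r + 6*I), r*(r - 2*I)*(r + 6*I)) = r^2 + 4*I*r + 12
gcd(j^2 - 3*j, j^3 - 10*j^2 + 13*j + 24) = j - 3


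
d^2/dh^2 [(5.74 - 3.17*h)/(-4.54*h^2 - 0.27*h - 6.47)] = ((50.4074 - 86.3508*h)*(4.54*h^2 + 0.27*h + 6.47) + (3.17*h - 5.74)*(9.08*h + 0.27)*(18.16*h + 0.54))/(4.54*h^2 + 0.27*h + 6.47)^3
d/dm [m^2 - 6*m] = 2*m - 6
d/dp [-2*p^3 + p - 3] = 1 - 6*p^2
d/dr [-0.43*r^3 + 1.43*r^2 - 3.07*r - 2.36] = -1.29*r^2 + 2.86*r - 3.07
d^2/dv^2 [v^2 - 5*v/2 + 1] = 2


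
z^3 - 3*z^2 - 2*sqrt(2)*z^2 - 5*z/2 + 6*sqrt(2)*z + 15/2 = (z - 3)*(z - 5*sqrt(2)/2)*(z + sqrt(2)/2)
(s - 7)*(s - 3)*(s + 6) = s^3 - 4*s^2 - 39*s + 126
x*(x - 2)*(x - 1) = x^3 - 3*x^2 + 2*x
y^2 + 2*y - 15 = (y - 3)*(y + 5)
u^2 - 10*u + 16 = (u - 8)*(u - 2)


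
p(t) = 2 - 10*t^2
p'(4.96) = -99.20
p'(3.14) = -62.80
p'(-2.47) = 49.40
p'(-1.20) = 24.00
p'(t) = -20*t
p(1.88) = -33.34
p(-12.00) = -1438.00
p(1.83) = -31.49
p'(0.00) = 0.00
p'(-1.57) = 31.40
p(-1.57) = -22.65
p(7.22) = -519.28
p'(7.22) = -144.40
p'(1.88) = -37.60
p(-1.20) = -12.40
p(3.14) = -96.60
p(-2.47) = -59.01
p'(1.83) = -36.60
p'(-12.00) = 240.00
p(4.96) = -244.02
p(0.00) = 2.00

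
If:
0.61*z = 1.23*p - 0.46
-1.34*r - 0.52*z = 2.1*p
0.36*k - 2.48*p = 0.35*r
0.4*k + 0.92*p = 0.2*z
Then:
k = -0.23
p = -0.11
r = 0.56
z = -0.98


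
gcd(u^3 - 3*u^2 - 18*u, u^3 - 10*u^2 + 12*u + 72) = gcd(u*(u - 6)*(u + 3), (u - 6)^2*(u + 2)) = u - 6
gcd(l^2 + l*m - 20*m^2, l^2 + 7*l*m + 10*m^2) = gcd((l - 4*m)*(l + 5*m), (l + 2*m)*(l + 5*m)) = l + 5*m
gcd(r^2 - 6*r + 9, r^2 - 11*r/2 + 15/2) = r - 3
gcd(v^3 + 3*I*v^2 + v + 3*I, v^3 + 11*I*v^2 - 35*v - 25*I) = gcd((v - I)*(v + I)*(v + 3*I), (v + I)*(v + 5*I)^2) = v + I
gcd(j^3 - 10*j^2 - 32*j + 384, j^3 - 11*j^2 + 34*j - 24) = 1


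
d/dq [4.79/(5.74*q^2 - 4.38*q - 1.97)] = (20.9802 - 54.9892*q)/(-5.74*q^2 + 4.38*q + 1.97)^2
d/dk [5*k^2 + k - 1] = 10*k + 1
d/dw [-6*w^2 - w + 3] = -12*w - 1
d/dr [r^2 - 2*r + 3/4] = 2*r - 2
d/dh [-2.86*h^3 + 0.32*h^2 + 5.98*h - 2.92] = -8.58*h^2 + 0.64*h + 5.98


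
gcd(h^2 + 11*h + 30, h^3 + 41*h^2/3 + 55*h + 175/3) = h + 5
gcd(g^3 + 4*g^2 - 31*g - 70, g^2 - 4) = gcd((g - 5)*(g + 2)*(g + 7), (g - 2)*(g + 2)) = g + 2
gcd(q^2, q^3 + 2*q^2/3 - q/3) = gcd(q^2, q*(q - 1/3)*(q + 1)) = q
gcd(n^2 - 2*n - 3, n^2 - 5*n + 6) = n - 3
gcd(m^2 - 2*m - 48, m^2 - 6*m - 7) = 1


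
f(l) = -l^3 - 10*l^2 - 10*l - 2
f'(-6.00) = 2.00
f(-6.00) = -86.00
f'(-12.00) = -202.00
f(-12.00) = 406.00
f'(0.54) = -21.67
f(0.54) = -10.47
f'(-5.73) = 6.10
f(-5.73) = -84.90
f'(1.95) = -60.41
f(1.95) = -66.94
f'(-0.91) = 5.72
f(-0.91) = -0.43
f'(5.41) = -206.00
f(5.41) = -507.12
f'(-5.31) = 11.61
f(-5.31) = -81.14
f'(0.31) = -16.49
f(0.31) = -6.09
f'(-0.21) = -5.93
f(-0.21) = -0.33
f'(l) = -3*l^2 - 20*l - 10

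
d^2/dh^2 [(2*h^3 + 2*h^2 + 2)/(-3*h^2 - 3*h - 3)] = 4*(h^3 - 3*h^2 - 6*h - 1)/(3*(h^6 + 3*h^5 + 6*h^4 + 7*h^3 + 6*h^2 + 3*h + 1))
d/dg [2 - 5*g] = -5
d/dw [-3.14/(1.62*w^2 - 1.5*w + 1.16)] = (10.1736*w - 4.71)/(1.62*w^2 - 1.5*w + 1.16)^2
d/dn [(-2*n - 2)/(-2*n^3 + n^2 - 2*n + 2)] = 2*(2*n^3 - n^2 + 2*n - 2*(n + 1)*(3*n^2 - n + 1) - 2)/(2*n^3 - n^2 + 2*n - 2)^2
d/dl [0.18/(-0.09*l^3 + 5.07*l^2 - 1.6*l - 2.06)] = (0.0486*l^2 - 1.8252*l + 0.288)/(0.09*l^3 - 5.07*l^2 + 1.6*l + 2.06)^2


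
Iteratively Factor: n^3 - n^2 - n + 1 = (n - 1)*(n^2 - 1) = (n - 1)*(n + 1)*(n - 1)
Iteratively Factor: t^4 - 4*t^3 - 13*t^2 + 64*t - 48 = (t + 4)*(t^3 - 8*t^2 + 19*t - 12) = (t - 3)*(t + 4)*(t^2 - 5*t + 4) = (t - 4)*(t - 3)*(t + 4)*(t - 1)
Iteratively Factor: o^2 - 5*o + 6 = (o - 2)*(o - 3)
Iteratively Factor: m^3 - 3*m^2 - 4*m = (m + 1)*(m^2 - 4*m) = m*(m + 1)*(m - 4)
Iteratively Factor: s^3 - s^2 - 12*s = (s + 3)*(s^2 - 4*s) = (s - 4)*(s + 3)*(s)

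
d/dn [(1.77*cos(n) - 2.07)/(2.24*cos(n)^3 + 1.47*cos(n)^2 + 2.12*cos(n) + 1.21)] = (7.9296*cos(n)^3 - 11.3085*cos(n)^2 - 6.0858*cos(n) - 6.5301)*sin(n)/(5.0176*cos(n)^6 + 6.5856*cos(n)^5 + 11.6585*cos(n)^4 + 11.6536*cos(n)^3 + 8.0518*cos(n)^2 + 5.1304*cos(n) + 1.4641)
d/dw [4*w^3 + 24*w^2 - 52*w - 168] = 12*w^2 + 48*w - 52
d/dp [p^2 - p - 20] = 2*p - 1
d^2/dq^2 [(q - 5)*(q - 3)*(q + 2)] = 6*q - 12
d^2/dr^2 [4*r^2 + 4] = 8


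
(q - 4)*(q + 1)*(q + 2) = q^3 - q^2 - 10*q - 8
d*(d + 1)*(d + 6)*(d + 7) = d^4 + 14*d^3 + 55*d^2 + 42*d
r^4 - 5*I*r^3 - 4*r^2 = r^2*(r - 4*I)*(r - I)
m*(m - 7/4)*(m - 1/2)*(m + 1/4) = m^4 - 2*m^3 + 5*m^2/16 + 7*m/32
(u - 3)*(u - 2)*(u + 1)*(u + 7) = u^4 + 3*u^3 - 27*u^2 + 13*u + 42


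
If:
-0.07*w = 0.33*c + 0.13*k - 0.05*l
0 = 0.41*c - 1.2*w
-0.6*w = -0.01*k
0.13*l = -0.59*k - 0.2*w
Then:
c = 0.00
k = 0.00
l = 0.00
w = 0.00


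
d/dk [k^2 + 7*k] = 2*k + 7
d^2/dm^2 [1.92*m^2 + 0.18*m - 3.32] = 3.84000000000000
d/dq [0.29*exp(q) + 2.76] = 0.29*exp(q)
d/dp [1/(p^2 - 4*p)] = 2*(2 - p)/(p^2*(p - 4)^2)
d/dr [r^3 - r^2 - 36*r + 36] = 3*r^2 - 2*r - 36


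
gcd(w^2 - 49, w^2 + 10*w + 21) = w + 7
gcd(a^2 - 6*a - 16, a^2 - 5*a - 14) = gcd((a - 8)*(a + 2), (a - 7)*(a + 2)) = a + 2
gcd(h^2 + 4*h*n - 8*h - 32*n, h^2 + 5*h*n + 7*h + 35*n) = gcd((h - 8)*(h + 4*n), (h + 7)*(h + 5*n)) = 1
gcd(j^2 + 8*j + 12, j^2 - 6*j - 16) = j + 2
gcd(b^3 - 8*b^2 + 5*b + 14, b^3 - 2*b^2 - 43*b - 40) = b + 1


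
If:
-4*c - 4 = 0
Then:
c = -1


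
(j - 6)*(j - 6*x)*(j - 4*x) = j^3 - 10*j^2*x - 6*j^2 + 24*j*x^2 + 60*j*x - 144*x^2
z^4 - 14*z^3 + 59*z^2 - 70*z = z*(z - 7)*(z - 5)*(z - 2)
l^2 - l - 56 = (l - 8)*(l + 7)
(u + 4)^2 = u^2 + 8*u + 16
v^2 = v^2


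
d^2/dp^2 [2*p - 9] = 0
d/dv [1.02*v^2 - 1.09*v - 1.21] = 2.04*v - 1.09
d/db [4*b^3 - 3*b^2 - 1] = 6*b*(2*b - 1)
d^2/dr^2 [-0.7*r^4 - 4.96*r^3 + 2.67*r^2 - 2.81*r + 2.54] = -8.4*r^2 - 29.76*r + 5.34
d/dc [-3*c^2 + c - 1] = 1 - 6*c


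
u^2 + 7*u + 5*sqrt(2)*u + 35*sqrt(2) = (u + 7)*(u + 5*sqrt(2))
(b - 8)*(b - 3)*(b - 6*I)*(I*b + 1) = I*b^4 + 7*b^3 - 11*I*b^3 - 77*b^2 + 18*I*b^2 + 168*b + 66*I*b - 144*I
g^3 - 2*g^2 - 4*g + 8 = (g - 2)^2*(g + 2)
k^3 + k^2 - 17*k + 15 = (k - 3)*(k - 1)*(k + 5)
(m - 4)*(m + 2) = m^2 - 2*m - 8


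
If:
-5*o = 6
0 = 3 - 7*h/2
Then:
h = 6/7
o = -6/5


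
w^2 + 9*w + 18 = (w + 3)*(w + 6)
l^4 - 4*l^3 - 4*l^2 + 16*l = l*(l - 4)*(l - 2)*(l + 2)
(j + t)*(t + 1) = j*t + j + t^2 + t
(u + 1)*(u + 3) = u^2 + 4*u + 3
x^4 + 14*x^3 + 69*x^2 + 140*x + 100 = (x + 2)^2*(x + 5)^2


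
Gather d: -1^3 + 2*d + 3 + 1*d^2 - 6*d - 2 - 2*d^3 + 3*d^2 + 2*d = -2*d^3 + 4*d^2 - 2*d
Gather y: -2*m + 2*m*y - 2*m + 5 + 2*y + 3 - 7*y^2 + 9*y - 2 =-4*m - 7*y^2 + y*(2*m + 11) + 6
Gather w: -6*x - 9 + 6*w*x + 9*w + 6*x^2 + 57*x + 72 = w*(6*x + 9) + 6*x^2 + 51*x + 63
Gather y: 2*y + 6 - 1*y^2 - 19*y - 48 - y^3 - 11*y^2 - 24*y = -y^3 - 12*y^2 - 41*y - 42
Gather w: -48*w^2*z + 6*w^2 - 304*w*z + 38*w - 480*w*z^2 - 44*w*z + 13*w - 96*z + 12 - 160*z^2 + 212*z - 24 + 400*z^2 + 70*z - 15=w^2*(6 - 48*z) + w*(-480*z^2 - 348*z + 51) + 240*z^2 + 186*z - 27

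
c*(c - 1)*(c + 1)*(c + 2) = c^4 + 2*c^3 - c^2 - 2*c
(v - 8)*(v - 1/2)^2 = v^3 - 9*v^2 + 33*v/4 - 2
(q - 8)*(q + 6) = q^2 - 2*q - 48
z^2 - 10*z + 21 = (z - 7)*(z - 3)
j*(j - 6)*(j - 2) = j^3 - 8*j^2 + 12*j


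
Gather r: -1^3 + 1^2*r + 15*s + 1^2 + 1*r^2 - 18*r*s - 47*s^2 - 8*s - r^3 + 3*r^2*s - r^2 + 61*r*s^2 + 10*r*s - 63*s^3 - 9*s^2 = -r^3 + 3*r^2*s + r*(61*s^2 - 8*s + 1) - 63*s^3 - 56*s^2 + 7*s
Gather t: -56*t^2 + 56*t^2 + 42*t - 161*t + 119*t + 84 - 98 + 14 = 0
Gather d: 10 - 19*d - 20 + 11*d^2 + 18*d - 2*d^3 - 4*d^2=-2*d^3 + 7*d^2 - d - 10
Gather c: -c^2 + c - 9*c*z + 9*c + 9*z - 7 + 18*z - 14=-c^2 + c*(10 - 9*z) + 27*z - 21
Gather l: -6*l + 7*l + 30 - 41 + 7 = l - 4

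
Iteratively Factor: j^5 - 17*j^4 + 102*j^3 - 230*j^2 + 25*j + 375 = (j - 5)*(j^4 - 12*j^3 + 42*j^2 - 20*j - 75) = (j - 5)*(j + 1)*(j^3 - 13*j^2 + 55*j - 75) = (j - 5)^2*(j + 1)*(j^2 - 8*j + 15) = (j - 5)^3*(j + 1)*(j - 3)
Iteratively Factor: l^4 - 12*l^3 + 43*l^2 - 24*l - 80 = (l - 4)*(l^3 - 8*l^2 + 11*l + 20) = (l - 4)*(l + 1)*(l^2 - 9*l + 20) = (l - 4)^2*(l + 1)*(l - 5)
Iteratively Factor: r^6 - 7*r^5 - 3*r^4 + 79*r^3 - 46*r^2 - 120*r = (r + 3)*(r^5 - 10*r^4 + 27*r^3 - 2*r^2 - 40*r) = (r - 5)*(r + 3)*(r^4 - 5*r^3 + 2*r^2 + 8*r) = (r - 5)*(r + 1)*(r + 3)*(r^3 - 6*r^2 + 8*r) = (r - 5)*(r - 4)*(r + 1)*(r + 3)*(r^2 - 2*r) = (r - 5)*(r - 4)*(r - 2)*(r + 1)*(r + 3)*(r)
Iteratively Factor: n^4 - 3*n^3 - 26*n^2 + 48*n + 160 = (n - 5)*(n^3 + 2*n^2 - 16*n - 32) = (n - 5)*(n + 4)*(n^2 - 2*n - 8) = (n - 5)*(n + 2)*(n + 4)*(n - 4)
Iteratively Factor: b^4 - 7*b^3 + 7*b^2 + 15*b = (b)*(b^3 - 7*b^2 + 7*b + 15) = b*(b + 1)*(b^2 - 8*b + 15) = b*(b - 5)*(b + 1)*(b - 3)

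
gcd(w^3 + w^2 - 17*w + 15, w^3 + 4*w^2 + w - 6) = w - 1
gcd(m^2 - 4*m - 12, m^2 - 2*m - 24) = m - 6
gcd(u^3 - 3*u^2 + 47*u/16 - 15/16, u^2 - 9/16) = u - 3/4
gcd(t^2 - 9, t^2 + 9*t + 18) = t + 3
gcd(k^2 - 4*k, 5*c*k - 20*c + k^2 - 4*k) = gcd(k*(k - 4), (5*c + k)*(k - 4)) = k - 4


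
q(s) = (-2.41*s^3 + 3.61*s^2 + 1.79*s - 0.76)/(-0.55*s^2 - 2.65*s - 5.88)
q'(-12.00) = 3.81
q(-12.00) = -87.50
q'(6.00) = 3.14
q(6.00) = 9.15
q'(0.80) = -0.26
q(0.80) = -0.21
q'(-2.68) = 22.80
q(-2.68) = -24.47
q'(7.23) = 3.42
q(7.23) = 13.20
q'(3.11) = 1.82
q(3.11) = 1.69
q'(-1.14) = 5.03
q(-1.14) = -1.53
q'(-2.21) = 19.42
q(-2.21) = -14.37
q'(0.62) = -0.39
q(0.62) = -0.15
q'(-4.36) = 10.57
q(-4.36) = -54.34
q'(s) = (1.1*s + 2.65)*(-2.41*s^3 + 3.61*s^2 + 1.79*s - 0.76)/(-0.55*s^2 - 2.65*s - 5.88)^2 + (-7.23*s^2 + 7.22*s + 1.79)/(-0.55*s^2 - 2.65*s - 5.88) = (1.3255*s^4 + 12.773*s^3 + 33.9304*s^2 - 43.2896*s - 12.5392)/(0.3025*s^4 + 2.915*s^3 + 13.4905*s^2 + 31.164*s + 34.5744)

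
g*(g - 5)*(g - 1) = g^3 - 6*g^2 + 5*g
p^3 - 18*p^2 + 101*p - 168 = (p - 8)*(p - 7)*(p - 3)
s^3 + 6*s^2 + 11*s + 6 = (s + 1)*(s + 2)*(s + 3)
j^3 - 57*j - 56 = (j - 8)*(j + 1)*(j + 7)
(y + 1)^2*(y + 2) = y^3 + 4*y^2 + 5*y + 2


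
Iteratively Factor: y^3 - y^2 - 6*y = (y - 3)*(y^2 + 2*y) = (y - 3)*(y + 2)*(y)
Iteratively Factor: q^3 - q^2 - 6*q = (q)*(q^2 - q - 6) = q*(q + 2)*(q - 3)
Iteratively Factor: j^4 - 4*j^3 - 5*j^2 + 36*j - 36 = (j - 3)*(j^3 - j^2 - 8*j + 12) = (j - 3)*(j + 3)*(j^2 - 4*j + 4) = (j - 3)*(j - 2)*(j + 3)*(j - 2)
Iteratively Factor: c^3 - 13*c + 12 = (c - 1)*(c^2 + c - 12) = (c - 3)*(c - 1)*(c + 4)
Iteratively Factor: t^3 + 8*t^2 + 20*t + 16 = (t + 2)*(t^2 + 6*t + 8) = (t + 2)*(t + 4)*(t + 2)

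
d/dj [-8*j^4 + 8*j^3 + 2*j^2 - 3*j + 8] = -32*j^3 + 24*j^2 + 4*j - 3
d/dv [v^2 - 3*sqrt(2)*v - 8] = 2*v - 3*sqrt(2)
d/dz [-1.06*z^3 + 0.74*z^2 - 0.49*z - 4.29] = -3.18*z^2 + 1.48*z - 0.49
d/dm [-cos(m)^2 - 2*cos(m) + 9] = 2*(cos(m) + 1)*sin(m)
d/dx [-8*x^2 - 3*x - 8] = -16*x - 3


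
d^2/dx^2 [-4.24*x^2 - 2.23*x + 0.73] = -8.48000000000000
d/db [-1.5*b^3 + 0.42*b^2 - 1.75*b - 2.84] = -4.5*b^2 + 0.84*b - 1.75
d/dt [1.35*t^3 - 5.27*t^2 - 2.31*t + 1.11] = 4.05*t^2 - 10.54*t - 2.31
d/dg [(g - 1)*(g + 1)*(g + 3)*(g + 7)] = 4*g^3 + 30*g^2 + 40*g - 10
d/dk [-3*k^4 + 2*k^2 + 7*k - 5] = -12*k^3 + 4*k + 7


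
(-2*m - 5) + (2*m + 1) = -4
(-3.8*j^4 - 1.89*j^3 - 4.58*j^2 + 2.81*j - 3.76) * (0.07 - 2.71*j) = 10.298*j^5 + 4.8559*j^4 + 12.2795*j^3 - 7.9357*j^2 + 10.3863*j - 0.2632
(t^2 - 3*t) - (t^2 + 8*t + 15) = -11*t - 15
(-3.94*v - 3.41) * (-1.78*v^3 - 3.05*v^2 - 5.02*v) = 7.0132*v^4 + 18.0868*v^3 + 30.1793*v^2 + 17.1182*v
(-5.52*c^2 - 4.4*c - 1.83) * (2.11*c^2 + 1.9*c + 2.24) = -11.6472*c^4 - 19.772*c^3 - 24.5861*c^2 - 13.333*c - 4.0992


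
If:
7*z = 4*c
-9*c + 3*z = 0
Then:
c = 0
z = 0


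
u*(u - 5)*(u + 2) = u^3 - 3*u^2 - 10*u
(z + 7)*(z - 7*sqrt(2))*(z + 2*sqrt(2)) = z^3 - 5*sqrt(2)*z^2 + 7*z^2 - 35*sqrt(2)*z - 28*z - 196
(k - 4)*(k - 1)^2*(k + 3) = k^4 - 3*k^3 - 9*k^2 + 23*k - 12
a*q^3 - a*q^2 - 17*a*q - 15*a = (q - 5)*(q + 3)*(a*q + a)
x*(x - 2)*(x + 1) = x^3 - x^2 - 2*x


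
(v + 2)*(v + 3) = v^2 + 5*v + 6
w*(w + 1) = w^2 + w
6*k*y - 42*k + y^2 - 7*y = (6*k + y)*(y - 7)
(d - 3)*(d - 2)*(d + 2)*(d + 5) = d^4 + 2*d^3 - 19*d^2 - 8*d + 60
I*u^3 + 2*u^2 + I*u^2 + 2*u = u*(u - 2*I)*(I*u + I)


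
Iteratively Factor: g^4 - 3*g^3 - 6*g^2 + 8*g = (g)*(g^3 - 3*g^2 - 6*g + 8) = g*(g - 4)*(g^2 + g - 2) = g*(g - 4)*(g - 1)*(g + 2)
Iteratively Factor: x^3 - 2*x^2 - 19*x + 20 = (x + 4)*(x^2 - 6*x + 5) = (x - 5)*(x + 4)*(x - 1)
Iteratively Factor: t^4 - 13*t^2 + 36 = (t - 2)*(t^3 + 2*t^2 - 9*t - 18) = (t - 2)*(t + 3)*(t^2 - t - 6) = (t - 2)*(t + 2)*(t + 3)*(t - 3)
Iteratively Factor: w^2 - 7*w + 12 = (w - 3)*(w - 4)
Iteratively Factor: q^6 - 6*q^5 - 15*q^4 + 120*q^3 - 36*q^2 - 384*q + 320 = (q - 2)*(q^5 - 4*q^4 - 23*q^3 + 74*q^2 + 112*q - 160) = (q - 2)*(q + 4)*(q^4 - 8*q^3 + 9*q^2 + 38*q - 40) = (q - 4)*(q - 2)*(q + 4)*(q^3 - 4*q^2 - 7*q + 10) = (q - 5)*(q - 4)*(q - 2)*(q + 4)*(q^2 + q - 2) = (q - 5)*(q - 4)*(q - 2)*(q + 2)*(q + 4)*(q - 1)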